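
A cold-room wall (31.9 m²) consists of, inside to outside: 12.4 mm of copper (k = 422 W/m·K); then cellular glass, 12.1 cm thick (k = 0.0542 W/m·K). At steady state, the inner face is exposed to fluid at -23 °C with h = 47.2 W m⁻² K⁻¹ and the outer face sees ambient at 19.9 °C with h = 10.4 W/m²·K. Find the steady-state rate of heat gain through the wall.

Resistance network (inner→outer):
  R_conv,in = 1/(hA) = 1/(47.2·31.9) = 6.642×10^-4 K/W
  R_copper = L/(kA) = 0.0124/(422·31.9) = 9.211×10^-7 K/W
  R_cellular glass = L/(kA) = 0.121/(0.0542·31.9) = 0.06998 K/W
  R_conv,out = 1/(hA) = 1/(10.4·31.9) = 0.003014 K/W
ΣR = 6.642×10^-4 + 9.211×10^-7 + 0.06998 + 0.003014 = 0.07366 K/W
Q = ΔT/ΣR = (-23 °C − 19.9 °C)/0.07366 = -582 W
(Negative Q ⇒ heat flows inward; heat gain = 582 W.)

Q = 582 W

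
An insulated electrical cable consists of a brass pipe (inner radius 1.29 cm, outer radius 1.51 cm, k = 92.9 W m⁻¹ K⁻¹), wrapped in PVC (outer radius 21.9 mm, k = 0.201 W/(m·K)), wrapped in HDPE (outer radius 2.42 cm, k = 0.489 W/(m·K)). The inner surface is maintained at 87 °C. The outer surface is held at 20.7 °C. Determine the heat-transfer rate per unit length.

Treat each layer as a resistance in series:
  R'_brass = ln(0.0151/0.0129)/(2πk) = 0.1575/(2π·92.9) = 2.698×10^-4 m·K/W
  R'_PVC = ln(0.0219/0.0151)/(2πk) = 0.3718/(2π·0.201) = 0.2944 m·K/W
  R'_HDPE = ln(0.0242/0.0219)/(2πk) = 0.09987/(2π·0.489) = 0.03250 m·K/W
ΣR = 2.698×10^-4 + 0.2944 + 0.03250 = 0.3272 m·K/W
Q' = ΔT/ΣR = (87 °C − 20.7 °C)/0.3272 = 203 W/m

Q' = 203 W/m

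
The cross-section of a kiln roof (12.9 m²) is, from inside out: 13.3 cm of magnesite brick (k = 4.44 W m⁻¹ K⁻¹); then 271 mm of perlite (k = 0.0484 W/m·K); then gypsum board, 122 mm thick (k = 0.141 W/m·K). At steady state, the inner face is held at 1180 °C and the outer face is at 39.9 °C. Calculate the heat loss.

Q = 2260 W

Resistance network (inner→outer):
  R_magnesite brick = L/(kA) = 0.133/(4.44·12.9) = 0.002322 K/W
  R_perlite = L/(kA) = 0.271/(0.0484·12.9) = 0.4340 K/W
  R_gypsum board = L/(kA) = 0.122/(0.141·12.9) = 0.06707 K/W
ΣR = 0.002322 + 0.4340 + 0.06707 = 0.5034 K/W
Q = ΔT/ΣR = (1180 °C − 39.9 °C)/0.5034 = 2260 W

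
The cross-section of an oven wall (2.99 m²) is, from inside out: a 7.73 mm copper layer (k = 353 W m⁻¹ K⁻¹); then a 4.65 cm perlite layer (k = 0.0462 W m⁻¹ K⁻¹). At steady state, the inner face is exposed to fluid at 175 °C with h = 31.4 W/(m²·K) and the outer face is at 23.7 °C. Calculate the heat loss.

Q = 436 W

Resistance network (inner→outer):
  R_conv,in = 1/(hA) = 1/(31.4·2.99) = 0.01065 K/W
  R_copper = L/(kA) = 0.00773/(353·2.99) = 7.324×10^-6 K/W
  R_perlite = L/(kA) = 0.0465/(0.0462·2.99) = 0.3366 K/W
ΣR = 0.01065 + 7.324×10^-6 + 0.3366 = 0.3473 K/W
Q = ΔT/ΣR = (175 °C − 23.7 °C)/0.3473 = 436 W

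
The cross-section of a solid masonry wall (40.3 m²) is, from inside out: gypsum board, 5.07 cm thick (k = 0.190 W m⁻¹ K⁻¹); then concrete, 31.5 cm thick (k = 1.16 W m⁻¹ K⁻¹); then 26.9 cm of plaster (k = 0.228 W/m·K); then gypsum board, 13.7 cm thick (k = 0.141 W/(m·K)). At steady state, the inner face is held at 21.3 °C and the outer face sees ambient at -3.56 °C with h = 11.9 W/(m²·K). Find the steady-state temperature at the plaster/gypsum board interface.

Resistance network (inner→outer):
  R_gypsum board = L/(kA) = 0.0507/(0.190·40.3) = 0.006621 K/W
  R_concrete = L/(kA) = 0.315/(1.16·40.3) = 0.006738 K/W
  R_plaster = L/(kA) = 0.269/(0.228·40.3) = 0.02928 K/W
  R_gypsum board = L/(kA) = 0.137/(0.141·40.3) = 0.02411 K/W
  R_conv,out = 1/(hA) = 1/(11.9·40.3) = 0.002085 K/W
ΣR = 0.006621 + 0.006738 + 0.02928 + 0.02411 + 0.002085 = 0.06883 K/W
Q = ΔT/ΣR = (21.3 °C − -3.56 °C)/0.06883 = 361.2 W
From the inner boundary to the plaster/gypsum board interface, ΣR_partial = 0.04264 K/W.
T_interface = T_in − Q·ΣR_partial = 21.3 °C − (361.2)(0.04264) = 5.90 °C

T = 5.90 °C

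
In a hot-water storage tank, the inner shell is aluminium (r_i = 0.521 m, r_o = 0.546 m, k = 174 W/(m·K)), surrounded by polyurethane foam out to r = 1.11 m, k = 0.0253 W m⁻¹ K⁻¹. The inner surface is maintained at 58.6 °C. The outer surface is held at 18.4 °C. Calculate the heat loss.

Q = 13.7 W

Treat each layer as a resistance in series:
  R_aluminium = (1/0.521 − 1/0.546)/(4πk) = 0.08788/(4π·174) = 4.019×10^-5 K/W
  R_polyurethane foam = (1/0.546 − 1/1.11)/(4πk) = 0.9306/(4π·0.0253) = 2.927 K/W
ΣR = 4.019×10^-5 + 2.927 = 2.927 K/W
Q = ΔT/ΣR = (58.6 °C − 18.4 °C)/2.927 = 13.7 W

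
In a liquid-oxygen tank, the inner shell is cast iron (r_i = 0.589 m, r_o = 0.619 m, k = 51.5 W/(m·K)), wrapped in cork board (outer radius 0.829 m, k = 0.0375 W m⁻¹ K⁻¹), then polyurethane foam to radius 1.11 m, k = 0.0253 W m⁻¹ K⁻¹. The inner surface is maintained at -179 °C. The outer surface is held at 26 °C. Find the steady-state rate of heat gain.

Series thermal resistances, inner to outer:
  R_cast iron = (1/0.589 − 1/0.619)/(4πk) = 0.08228/(4π·51.5) = 1.271×10^-4 K/W
  R_cork board = (1/0.619 − 1/0.829)/(4πk) = 0.4092/(4π·0.0375) = 0.8684 K/W
  R_polyurethane foam = (1/0.829 − 1/1.11)/(4πk) = 0.3054/(4π·0.0253) = 0.9605 K/W
ΣR = 1.271×10^-4 + 0.8684 + 0.9605 = 1.829 K/W
Q = ΔT/ΣR = (-179 °C − 26 °C)/1.829 = -112 W
(Negative Q ⇒ heat flows inward; heat gain = 112 W.)

Q = 112 W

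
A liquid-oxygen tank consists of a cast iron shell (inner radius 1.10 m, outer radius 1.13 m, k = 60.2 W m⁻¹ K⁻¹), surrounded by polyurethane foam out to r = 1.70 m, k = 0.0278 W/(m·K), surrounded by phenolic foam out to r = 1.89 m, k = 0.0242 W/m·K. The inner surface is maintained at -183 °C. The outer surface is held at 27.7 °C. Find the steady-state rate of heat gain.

Treat each layer as a resistance in series:
  R_cast iron = (1/1.10 − 1/1.13)/(4πk) = 0.02414/(4π·60.2) = 3.190×10^-5 K/W
  R_polyurethane foam = (1/1.13 − 1/1.70)/(4πk) = 0.2967/(4π·0.0278) = 0.8494 K/W
  R_phenolic foam = (1/1.70 − 1/1.89)/(4πk) = 0.05913/(4π·0.0242) = 0.1945 K/W
ΣR = 3.190×10^-5 + 0.8494 + 0.1945 = 1.044 K/W
Q = ΔT/ΣR = (-183 °C − 27.7 °C)/1.044 = -202 W
(Negative Q ⇒ heat flows inward; heat gain = 202 W.)

Q = 202 W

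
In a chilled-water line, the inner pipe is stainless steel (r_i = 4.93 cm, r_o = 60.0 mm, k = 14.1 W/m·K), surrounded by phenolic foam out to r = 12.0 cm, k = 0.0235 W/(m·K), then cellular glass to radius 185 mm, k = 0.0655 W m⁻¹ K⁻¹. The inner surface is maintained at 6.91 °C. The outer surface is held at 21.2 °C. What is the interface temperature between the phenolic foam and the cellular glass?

T = 18.6 °C

Resistance network (inner→outer):
  R'_stainless steel = ln(0.0600/0.0493)/(2πk) = 0.1964/(2π·14.1) = 0.002217 m·K/W
  R'_phenolic foam = ln(0.120/0.0600)/(2πk) = 0.6931/(2π·0.0235) = 4.694 m·K/W
  R'_cellular glass = ln(0.185/0.120)/(2πk) = 0.4329/(2π·0.0655) = 1.052 m·K/W
ΣR = 0.002217 + 4.694 + 1.052 = 5.748 m·K/W
Q' = ΔT/ΣR = (6.91 °C − 21.2 °C)/5.748 = -2.486 W/m
From the inner boundary to the phenolic foam/cellular glass interface, ΣR_partial = 4.696 m·K/W.
T_interface = T_in − Q'·ΣR_partial = 6.91 °C − (-2.486)(4.696) = 18.6 °C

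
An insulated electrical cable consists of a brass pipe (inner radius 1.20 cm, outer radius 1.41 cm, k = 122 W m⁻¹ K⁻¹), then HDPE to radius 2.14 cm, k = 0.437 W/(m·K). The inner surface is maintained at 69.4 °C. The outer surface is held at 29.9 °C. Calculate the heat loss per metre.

Q' = 260 W/m

Resistance network (inner→outer):
  R'_brass = ln(0.0141/0.0120)/(2πk) = 0.1613/(2π·122) = 2.104×10^-4 m·K/W
  R'_HDPE = ln(0.0214/0.0141)/(2πk) = 0.4172/(2π·0.437) = 0.1519 m·K/W
ΣR = 2.104×10^-4 + 0.1519 = 0.1521 m·K/W
Q' = ΔT/ΣR = (69.4 °C − 29.9 °C)/0.1521 = 260 W/m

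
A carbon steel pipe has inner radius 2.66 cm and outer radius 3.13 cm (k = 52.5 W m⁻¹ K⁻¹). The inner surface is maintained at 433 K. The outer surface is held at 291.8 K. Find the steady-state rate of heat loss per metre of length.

Q' = 2.86×10^5 W/m

Q' = 2πk·ΔT/ln(r₂/r₁) = 2π × 52.5 × 141.2 / ln(0.0313/0.0266) = 2.86×10^5 W/m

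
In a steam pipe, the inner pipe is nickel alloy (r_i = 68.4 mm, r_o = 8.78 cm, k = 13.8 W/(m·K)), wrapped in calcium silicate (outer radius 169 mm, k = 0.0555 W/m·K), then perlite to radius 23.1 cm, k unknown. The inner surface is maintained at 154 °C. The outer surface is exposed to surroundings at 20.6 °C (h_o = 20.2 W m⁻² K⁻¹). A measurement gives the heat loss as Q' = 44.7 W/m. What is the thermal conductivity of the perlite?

ΣR = ΔT/Q' = |154 − 20.6|/44.7 = 2.984 m·K/W
Known resistances:
  R'_nickel alloy = ln(0.0878/0.0684)/(2πk) = 0.2497/(2π·13.8) = 0.002880 m·K/W
  R'_calcium silicate = ln(0.169/0.0878)/(2πk) = 0.6548/(2π·0.0555) = 1.878 m·K/W
  R'_conv,out = 1/(2πr h) = 1/(2π·0.231·20.2) = 0.03411 m·K/W
R_perlite = ΣR − ΣR_known = 2.984 − 1.915 = 1.069 m·K/W
ln(r₂/r₁)/(2πk) = 1.069 ⇒ k = 0.3125/(2π·1.069) = 0.0465 W/m·K

k = 0.0465 W/m·K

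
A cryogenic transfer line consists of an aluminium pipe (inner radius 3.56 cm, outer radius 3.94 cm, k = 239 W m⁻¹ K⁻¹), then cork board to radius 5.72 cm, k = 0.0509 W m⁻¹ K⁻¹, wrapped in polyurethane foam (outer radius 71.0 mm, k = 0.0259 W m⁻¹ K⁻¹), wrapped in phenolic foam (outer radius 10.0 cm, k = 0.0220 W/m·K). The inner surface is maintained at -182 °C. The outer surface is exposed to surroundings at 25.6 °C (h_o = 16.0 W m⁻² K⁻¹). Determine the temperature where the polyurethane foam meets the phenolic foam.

Series thermal resistances, inner to outer:
  R'_aluminium = ln(0.0394/0.0356)/(2πk) = 0.1014/(2π·239) = 6.754×10^-5 m·K/W
  R'_cork board = ln(0.0572/0.0394)/(2πk) = 0.3728/(2π·0.0509) = 1.166 m·K/W
  R'_polyurethane foam = ln(0.0710/0.0572)/(2πk) = 0.2161/(2π·0.0259) = 1.328 m·K/W
  R'_phenolic foam = ln(0.100/0.0710)/(2πk) = 0.3425/(2π·0.0220) = 2.478 m·K/W
  R'_conv,out = 1/(2πr h) = 1/(2π·0.100·16.0) = 0.09947 m·K/W
ΣR = 6.754×10^-5 + 1.166 + 1.328 + 2.478 + 0.09947 = 5.072 m·K/W
Q' = ΔT/ΣR = (-182 °C − 25.6 °C)/5.072 = -40.93 W/m
From the inner boundary to the polyurethane foam/phenolic foam interface, ΣR_partial = 2.494 m·K/W.
T_interface = T_in − Q'·ΣR_partial = -182 °C − (-40.93)(2.494) = -79.9 °C

T = -79.9 °C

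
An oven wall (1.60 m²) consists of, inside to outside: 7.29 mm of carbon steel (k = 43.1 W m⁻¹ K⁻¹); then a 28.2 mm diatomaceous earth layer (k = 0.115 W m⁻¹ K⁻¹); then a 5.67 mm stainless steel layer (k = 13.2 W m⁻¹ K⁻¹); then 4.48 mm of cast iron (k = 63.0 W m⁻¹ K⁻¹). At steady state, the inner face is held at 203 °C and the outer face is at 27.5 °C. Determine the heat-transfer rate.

Resistance network (inner→outer):
  R_carbon steel = L/(kA) = 0.00729/(43.1·1.60) = 1.057×10^-4 K/W
  R_diatomaceous earth = L/(kA) = 0.0282/(0.115·1.60) = 0.1533 K/W
  R_stainless steel = L/(kA) = 0.00567/(13.2·1.60) = 2.685×10^-4 K/W
  R_cast iron = L/(kA) = 0.00448/(63.0·1.60) = 4.444×10^-5 K/W
ΣR = 1.057×10^-4 + 0.1533 + 2.685×10^-4 + 4.444×10^-5 = 0.1537 K/W
Q = ΔT/ΣR = (203 °C − 27.5 °C)/0.1537 = 1140 W

Q = 1140 W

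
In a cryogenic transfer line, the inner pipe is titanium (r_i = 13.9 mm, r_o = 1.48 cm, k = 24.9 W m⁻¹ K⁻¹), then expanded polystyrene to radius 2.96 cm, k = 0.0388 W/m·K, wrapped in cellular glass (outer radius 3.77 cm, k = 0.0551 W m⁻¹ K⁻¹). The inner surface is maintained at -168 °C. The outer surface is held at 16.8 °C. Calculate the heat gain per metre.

Q' = 52.2 W/m

Treat each layer as a resistance in series:
  R'_titanium = ln(0.0148/0.0139)/(2πk) = 0.06274/(2π·24.9) = 4.010×10^-4 m·K/W
  R'_expanded polystyrene = ln(0.0296/0.0148)/(2πk) = 0.6931/(2π·0.0388) = 2.843 m·K/W
  R'_cellular glass = ln(0.0377/0.0296)/(2πk) = 0.2419/(2π·0.0551) = 0.6987 m·K/W
ΣR = 4.010×10^-4 + 2.843 + 0.6987 = 3.542 m·K/W
Q' = ΔT/ΣR = (-168 °C − 16.8 °C)/3.542 = -52.2 W/m
(Negative Q' ⇒ heat flows inward; heat gain = 52.2 W/m.)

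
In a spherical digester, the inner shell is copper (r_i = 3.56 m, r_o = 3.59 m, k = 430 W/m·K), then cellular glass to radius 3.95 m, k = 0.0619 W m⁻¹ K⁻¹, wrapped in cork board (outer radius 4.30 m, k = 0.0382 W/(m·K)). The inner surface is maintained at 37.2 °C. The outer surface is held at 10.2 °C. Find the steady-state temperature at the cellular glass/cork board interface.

T = 25.5 °C

Series thermal resistances, inner to outer:
  R_copper = (1/3.56 − 1/3.59)/(4πk) = 0.002347/(4π·430) = 4.344×10^-7 K/W
  R_cellular glass = (1/3.59 − 1/3.95)/(4πk) = 0.02539/(4π·0.0619) = 0.03264 K/W
  R_cork board = (1/3.95 − 1/4.30)/(4πk) = 0.02061/(4π·0.0382) = 0.04293 K/W
ΣR = 4.344×10^-7 + 0.03264 + 0.04293 = 0.07557 K/W
Q = ΔT/ΣR = (37.2 °C − 10.2 °C)/0.07557 = 357.3 W
From the inner boundary to the cellular glass/cork board interface, ΣR_partial = 0.03264 K/W.
T_interface = T_in − Q·ΣR_partial = 37.2 °C − (357.3)(0.03264) = 25.5 °C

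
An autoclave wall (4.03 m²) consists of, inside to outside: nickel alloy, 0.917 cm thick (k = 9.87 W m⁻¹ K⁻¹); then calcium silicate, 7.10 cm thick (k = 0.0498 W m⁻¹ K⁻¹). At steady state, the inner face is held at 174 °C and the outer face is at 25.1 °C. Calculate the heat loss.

Series thermal resistances, inner to outer:
  R_nickel alloy = L/(kA) = 0.00917/(9.87·4.03) = 2.305×10^-4 K/W
  R_calcium silicate = L/(kA) = 0.0710/(0.0498·4.03) = 0.3538 K/W
ΣR = 2.305×10^-4 + 0.3538 = 0.3540 K/W
Q = ΔT/ΣR = (174 °C − 25.1 °C)/0.3540 = 421 W

Q = 421 W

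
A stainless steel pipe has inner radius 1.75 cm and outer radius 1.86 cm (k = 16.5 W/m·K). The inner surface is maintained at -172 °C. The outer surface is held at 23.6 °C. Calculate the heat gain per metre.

Q' = 3.33×10^5 W/m

Q' = 2πk·ΔT/ln(r₂/r₁) = 2π × 16.5 × 195.6 / ln(0.0186/0.0175) = 3.33×10^5 W/m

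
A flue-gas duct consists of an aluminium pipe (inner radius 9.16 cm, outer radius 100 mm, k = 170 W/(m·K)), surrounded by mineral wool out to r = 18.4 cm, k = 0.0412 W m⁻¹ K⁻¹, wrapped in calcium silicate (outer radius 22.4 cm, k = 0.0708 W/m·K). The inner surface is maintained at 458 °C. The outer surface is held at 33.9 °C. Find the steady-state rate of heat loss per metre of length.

Q' = 152 W/m

Resistance network (inner→outer):
  R'_aluminium = ln(0.100/0.0916)/(2πk) = 0.08774/(2π·170) = 8.214×10^-5 m·K/W
  R'_mineral wool = ln(0.184/0.100)/(2πk) = 0.6098/(2π·0.0412) = 2.356 m·K/W
  R'_calcium silicate = ln(0.224/0.184)/(2πk) = 0.1967/(2π·0.0708) = 0.4422 m·K/W
ΣR = 8.214×10^-5 + 2.356 + 0.4422 = 2.798 m·K/W
Q' = ΔT/ΣR = (458 °C − 33.9 °C)/2.798 = 152 W/m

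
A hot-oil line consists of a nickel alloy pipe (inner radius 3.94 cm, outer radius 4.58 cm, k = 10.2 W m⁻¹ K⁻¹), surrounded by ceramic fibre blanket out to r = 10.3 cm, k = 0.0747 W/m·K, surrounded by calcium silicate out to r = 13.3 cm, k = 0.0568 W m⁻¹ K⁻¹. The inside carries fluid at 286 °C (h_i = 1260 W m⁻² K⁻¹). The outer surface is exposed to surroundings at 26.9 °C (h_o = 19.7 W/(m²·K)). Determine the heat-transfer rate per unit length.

Q' = 103 W/m

Treat each layer as a resistance in series:
  R'_conv,in = 1/(2πr h) = 1/(2π·0.0394·1260) = 0.003206 m·K/W
  R'_nickel alloy = ln(0.0458/0.0394)/(2πk) = 0.1505/(2π·10.2) = 0.002349 m·K/W
  R'_ceramic fibre blanket = ln(0.103/0.0458)/(2πk) = 0.8104/(2π·0.0747) = 1.727 m·K/W
  R'_calcium silicate = ln(0.133/0.103)/(2πk) = 0.2556/(2π·0.0568) = 0.7163 m·K/W
  R'_conv,out = 1/(2πr h) = 1/(2π·0.133·19.7) = 0.06074 m·K/W
ΣR = 0.003206 + 0.002349 + 1.727 + 0.7163 + 0.06074 = 2.510 m·K/W
Q' = ΔT/ΣR = (286 °C − 26.9 °C)/2.510 = 103 W/m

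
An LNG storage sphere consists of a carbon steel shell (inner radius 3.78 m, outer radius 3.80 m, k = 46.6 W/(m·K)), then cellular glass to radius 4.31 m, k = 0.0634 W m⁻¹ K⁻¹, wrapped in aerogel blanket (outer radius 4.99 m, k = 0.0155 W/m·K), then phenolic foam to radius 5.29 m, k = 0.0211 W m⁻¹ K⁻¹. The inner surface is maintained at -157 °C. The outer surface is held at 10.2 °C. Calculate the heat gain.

Q = 684 W

Series thermal resistances, inner to outer:
  R_carbon steel = (1/3.78 − 1/3.80)/(4πk) = 0.001392/(4π·46.6) = 2.378×10^-6 K/W
  R_cellular glass = (1/3.80 − 1/4.31)/(4πk) = 0.03114/(4π·0.0634) = 0.03909 K/W
  R_aerogel blanket = (1/4.31 − 1/4.99)/(4πk) = 0.03162/(4π·0.0155) = 0.1623 K/W
  R_phenolic foam = (1/4.99 − 1/5.29)/(4πk) = 0.01136/(4π·0.0211) = 0.04286 K/W
ΣR = 2.378×10^-6 + 0.03909 + 0.1623 + 0.04286 = 0.2443 K/W
Q = ΔT/ΣR = (-157 °C − 10.2 °C)/0.2443 = -684 W
(Negative Q ⇒ heat flows inward; heat gain = 684 W.)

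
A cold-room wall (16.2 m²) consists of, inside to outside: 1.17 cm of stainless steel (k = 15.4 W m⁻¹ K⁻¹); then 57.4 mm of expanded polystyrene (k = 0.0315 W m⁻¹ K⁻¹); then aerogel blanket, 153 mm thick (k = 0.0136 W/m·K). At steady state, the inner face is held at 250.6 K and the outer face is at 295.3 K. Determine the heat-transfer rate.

Treat each layer as a resistance in series:
  R_stainless steel = L/(kA) = 0.0117/(15.4·16.2) = 4.690×10^-5 K/W
  R_expanded polystyrene = L/(kA) = 0.0574/(0.0315·16.2) = 0.1125 K/W
  R_aerogel blanket = L/(kA) = 0.153/(0.0136·16.2) = 0.6944 K/W
ΣR = 4.690×10^-5 + 0.1125 + 0.6944 = 0.8069 K/W
Q = ΔT/ΣR = (250.6 K − 295.3 K)/0.8069 = -55.4 W
(Negative Q ⇒ heat flows inward; heat gain = 55.4 W.)

Q = 55.4 W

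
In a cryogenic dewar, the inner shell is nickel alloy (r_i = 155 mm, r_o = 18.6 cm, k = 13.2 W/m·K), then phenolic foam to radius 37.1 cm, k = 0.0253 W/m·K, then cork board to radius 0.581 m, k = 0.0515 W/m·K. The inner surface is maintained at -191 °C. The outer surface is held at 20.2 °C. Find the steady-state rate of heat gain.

Series thermal resistances, inner to outer:
  R_nickel alloy = (1/0.155 − 1/0.186)/(4πk) = 1.075/(4π·13.2) = 0.006482 K/W
  R_phenolic foam = (1/0.186 − 1/0.371)/(4πk) = 2.681/(4π·0.0253) = 8.432 K/W
  R_cork board = (1/0.371 − 1/0.581)/(4πk) = 0.9742/(4π·0.0515) = 1.505 K/W
ΣR = 0.006482 + 8.432 + 1.505 = 9.943 K/W
Q = ΔT/ΣR = (-191 °C − 20.2 °C)/9.943 = -21.2 W
(Negative Q ⇒ heat flows inward; heat gain = 21.2 W.)

Q = 21.2 W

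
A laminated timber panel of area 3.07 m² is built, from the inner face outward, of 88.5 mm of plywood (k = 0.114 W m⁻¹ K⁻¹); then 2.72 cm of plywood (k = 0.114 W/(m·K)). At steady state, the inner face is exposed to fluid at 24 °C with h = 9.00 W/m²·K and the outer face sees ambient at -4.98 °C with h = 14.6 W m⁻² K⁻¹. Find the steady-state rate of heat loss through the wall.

Q = 74.5 W

Resistance network (inner→outer):
  R_conv,in = 1/(hA) = 1/(9.00·3.07) = 0.03619 K/W
  R_plywood = L/(kA) = 0.0885/(0.114·3.07) = 0.2529 K/W
  R_plywood = L/(kA) = 0.0272/(0.114·3.07) = 0.07772 K/W
  R_conv,out = 1/(hA) = 1/(14.6·3.07) = 0.02231 K/W
ΣR = 0.03619 + 0.2529 + 0.07772 + 0.02231 = 0.3891 K/W
Q = ΔT/ΣR = (24 °C − -4.98 °C)/0.3891 = 74.5 W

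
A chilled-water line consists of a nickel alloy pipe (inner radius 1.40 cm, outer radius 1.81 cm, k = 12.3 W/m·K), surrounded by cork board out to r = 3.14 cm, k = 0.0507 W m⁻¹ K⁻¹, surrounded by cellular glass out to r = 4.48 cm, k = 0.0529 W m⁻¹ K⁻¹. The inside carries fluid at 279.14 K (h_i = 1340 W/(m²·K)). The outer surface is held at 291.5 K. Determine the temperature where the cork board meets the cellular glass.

T = 286.8 K

Series thermal resistances, inner to outer:
  R'_conv,in = 1/(2πr h) = 1/(2π·0.0140·1340) = 0.008484 m·K/W
  R'_nickel alloy = ln(0.0181/0.0140)/(2πk) = 0.2569/(2π·12.3) = 0.003324 m·K/W
  R'_cork board = ln(0.0314/0.0181)/(2πk) = 0.5509/(2π·0.0507) = 1.729 m·K/W
  R'_cellular glass = ln(0.0448/0.0314)/(2πk) = 0.3554/(2π·0.0529) = 1.069 m·K/W
ΣR = 0.008484 + 0.003324 + 1.729 + 1.069 = 2.810 m·K/W
Q' = ΔT/ΣR = (279.14 K − 291.5 K)/2.810 = -4.399 W/m
From the inner boundary to the cork board/cellular glass interface, ΣR_partial = 1.741 m·K/W.
T_interface = T_in − Q'·ΣR_partial = 279.14 K − (-4.399)(1.741) = 286.8 K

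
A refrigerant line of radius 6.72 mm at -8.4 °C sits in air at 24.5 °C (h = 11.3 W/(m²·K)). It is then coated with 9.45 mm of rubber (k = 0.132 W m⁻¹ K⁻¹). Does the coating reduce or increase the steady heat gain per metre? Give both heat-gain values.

Critical radius for a cylinder: r_cr = k/h = 0.0117 m = 1.17 cm.
Outer radius after coating: r₂ = 0.00672 + 0.00945 = 0.01617 m.
r₁ < r_cr < r₂: heat gain rises to a maximum at r_cr then falls. Whether the coating helps depends on whether Q(r₂) has dropped back below Q(r₁).
Bare: R = 1/(2πr₁h) = 2.096 m·K/W; Q = 32.9/2.096 = 15.7 W/m.
Coated: R = R_cond + R_conv = 1.930 m·K/W; Q = 32.9/1.930 = 17.0 W/m.

increases: 15.7 → 17.0 W/m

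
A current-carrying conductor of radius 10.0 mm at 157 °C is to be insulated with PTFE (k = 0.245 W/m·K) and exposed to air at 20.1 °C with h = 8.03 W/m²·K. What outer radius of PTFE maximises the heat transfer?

r_cr = 3.05 cm

For a cylinder, r_cr = k_ins/h = 0.245/8.03 = 0.0305 m = 3.05 cm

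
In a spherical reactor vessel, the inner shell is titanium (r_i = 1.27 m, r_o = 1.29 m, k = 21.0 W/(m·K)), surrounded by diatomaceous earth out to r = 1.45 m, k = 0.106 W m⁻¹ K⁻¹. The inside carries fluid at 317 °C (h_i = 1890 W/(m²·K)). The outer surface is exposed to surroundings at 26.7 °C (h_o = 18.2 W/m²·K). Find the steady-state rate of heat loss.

Treat each layer as a resistance in series:
  R_conv,in = 1/(4πr²h) = 1/(4π·1.27²·1890) = 2.610×10^-5 K/W
  R_titanium = (1/1.27 − 1/1.29)/(4πk) = 0.01221/(4π·21.0) = 4.626×10^-5 K/W
  R_diatomaceous earth = (1/1.29 − 1/1.45)/(4πk) = 0.08554/(4π·0.106) = 0.06422 K/W
  R_conv,out = 1/(4πr²h) = 1/(4π·1.45²·18.2) = 0.002080 K/W
ΣR = 2.610×10^-5 + 4.626×10^-5 + 0.06422 + 0.002080 = 0.06637 K/W
Q = ΔT/ΣR = (317 °C − 26.7 °C)/0.06637 = 4370 W

Q = 4.37 kW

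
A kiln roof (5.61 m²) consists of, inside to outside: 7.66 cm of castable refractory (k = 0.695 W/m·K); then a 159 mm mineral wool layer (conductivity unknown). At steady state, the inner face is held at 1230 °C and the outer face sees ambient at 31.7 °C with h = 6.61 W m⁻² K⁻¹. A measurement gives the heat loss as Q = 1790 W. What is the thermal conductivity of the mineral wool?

k = 0.0455 W/m·K

ΣR = ΔT/Q = |1230 − 31.7|/1790 = 0.6694 K/W
Known resistances:
  R_castable refractory = L/(kA) = 0.0766/(0.695·5.61) = 0.01965 K/W
  R_conv,out = 1/(hA) = 1/(6.61·5.61) = 0.02697 K/W
R_mineral wool = ΣR − ΣR_known = 0.6694 − 0.04662 = 0.6228 K/W
L/(kA) = 0.6228 ⇒ k = 0.159/(0.6228·5.61) = 0.0455 W/m·K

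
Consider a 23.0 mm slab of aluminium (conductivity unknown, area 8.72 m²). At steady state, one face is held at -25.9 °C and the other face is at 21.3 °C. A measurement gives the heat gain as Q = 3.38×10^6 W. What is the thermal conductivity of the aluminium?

k = 189 W/m·K

ΣR = ΔT/Q = |-25.9 − 21.3|/3.38×10^6 = 1.396×10^-5 K/W
L/(kA) = 1.396×10^-5 ⇒ k = 0.0230/(1.396×10^-5·8.72) = 189 W/m·K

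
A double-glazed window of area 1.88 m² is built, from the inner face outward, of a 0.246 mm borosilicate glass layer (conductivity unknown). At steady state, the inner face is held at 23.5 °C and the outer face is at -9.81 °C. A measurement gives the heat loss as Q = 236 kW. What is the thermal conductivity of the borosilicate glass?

k = 0.927 W/m·K

ΣR = ΔT/Q = |23.5 − -9.81|/2.36×10^5 = 1.411×10^-4 K/W
L/(kA) = 1.411×10^-4 ⇒ k = 2.46×10^-4/(1.411×10^-4·1.88) = 0.927 W/m·K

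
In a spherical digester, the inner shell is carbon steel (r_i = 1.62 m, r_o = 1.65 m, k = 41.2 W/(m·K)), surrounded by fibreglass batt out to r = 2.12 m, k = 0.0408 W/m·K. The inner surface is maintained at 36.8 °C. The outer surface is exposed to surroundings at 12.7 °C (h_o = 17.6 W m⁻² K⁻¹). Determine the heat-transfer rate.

Treat each layer as a resistance in series:
  R_carbon steel = (1/1.62 − 1/1.65)/(4πk) = 0.01122/(4π·41.2) = 2.168×10^-5 K/W
  R_fibreglass batt = (1/1.65 − 1/2.12)/(4πk) = 0.1344/(4π·0.0408) = 0.2621 K/W
  R_conv,out = 1/(4πr²h) = 1/(4π·2.12²·17.6) = 0.001006 K/W
ΣR = 2.168×10^-5 + 0.2621 + 0.001006 = 0.2631 K/W
Q = ΔT/ΣR = (36.8 °C − 12.7 °C)/0.2631 = 91.6 W

Q = 91.6 W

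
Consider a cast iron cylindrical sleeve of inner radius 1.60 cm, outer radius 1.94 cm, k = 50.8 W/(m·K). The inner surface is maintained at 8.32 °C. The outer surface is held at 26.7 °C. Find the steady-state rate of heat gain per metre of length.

Q' = 30.4 kW/m

Q' = 2πk·ΔT/ln(r₂/r₁) = 2π × 50.8 × 18.38 / ln(0.0194/0.0160) = 30400 W/m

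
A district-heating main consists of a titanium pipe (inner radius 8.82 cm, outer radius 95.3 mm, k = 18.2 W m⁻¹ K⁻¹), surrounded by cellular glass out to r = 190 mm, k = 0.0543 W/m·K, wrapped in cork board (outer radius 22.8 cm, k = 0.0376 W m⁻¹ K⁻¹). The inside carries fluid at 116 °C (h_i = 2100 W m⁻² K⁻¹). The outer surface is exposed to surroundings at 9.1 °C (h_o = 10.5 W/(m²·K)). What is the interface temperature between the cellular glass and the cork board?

Series thermal resistances, inner to outer:
  R'_conv,in = 1/(2πr h) = 1/(2π·0.0882·2100) = 8.593×10^-4 m·K/W
  R'_titanium = ln(0.0953/0.0882)/(2πk) = 0.07742/(2π·18.2) = 6.770×10^-4 m·K/W
  R'_cellular glass = ln(0.190/0.0953)/(2πk) = 0.6900/(2π·0.0543) = 2.022 m·K/W
  R'_cork board = ln(0.228/0.190)/(2πk) = 0.1823/(2π·0.0376) = 0.7717 m·K/W
  R'_conv,out = 1/(2πr h) = 1/(2π·0.228·10.5) = 0.06648 m·K/W
ΣR = 8.593×10^-4 + 6.770×10^-4 + 2.022 + 0.7717 + 0.06648 = 2.862 m·K/W
Q' = ΔT/ΣR = (116 °C − 9.1 °C)/2.862 = 37.35 W/m
From the inner boundary to the cellular glass/cork board interface, ΣR_partial = 2.024 m·K/W.
T_interface = T_in − Q'·ΣR_partial = 116 °C − (37.35)(2.024) = 40.4 °C

T = 40.4 °C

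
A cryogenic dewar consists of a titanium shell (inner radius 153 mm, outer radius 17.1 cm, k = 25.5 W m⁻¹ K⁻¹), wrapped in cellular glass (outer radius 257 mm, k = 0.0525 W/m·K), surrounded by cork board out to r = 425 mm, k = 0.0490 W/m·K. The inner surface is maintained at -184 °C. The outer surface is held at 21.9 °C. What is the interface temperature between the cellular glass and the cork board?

T = -72.2 °C

Series thermal resistances, inner to outer:
  R_titanium = (1/0.153 − 1/0.171)/(4πk) = 0.6880/(4π·25.5) = 0.002147 K/W
  R_cellular glass = (1/0.171 − 1/0.257)/(4πk) = 1.957/(4π·0.0525) = 2.966 K/W
  R_cork board = (1/0.257 − 1/0.425)/(4πk) = 1.538/(4π·0.0490) = 2.498 K/W
ΣR = 0.002147 + 2.966 + 2.498 = 5.466 K/W
Q = ΔT/ΣR = (-184 °C − 21.9 °C)/5.466 = -37.67 W
From the inner boundary to the cellular glass/cork board interface, ΣR_partial = 2.968 K/W.
T_interface = T_in − Q·ΣR_partial = -184 °C − (-37.67)(2.968) = -72.2 °C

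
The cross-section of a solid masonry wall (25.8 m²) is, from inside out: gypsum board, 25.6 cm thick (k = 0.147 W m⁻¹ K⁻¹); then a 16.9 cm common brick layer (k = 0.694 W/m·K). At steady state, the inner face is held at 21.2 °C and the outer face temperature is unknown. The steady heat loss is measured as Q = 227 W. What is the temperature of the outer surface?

T_out = 3.73 °C

Sum the resistances:
  R_gypsum board = L/(kA) = 0.256/(0.147·25.8) = 0.06750 K/W
  R_common brick = L/(kA) = 0.169/(0.694·25.8) = 0.009439 K/W
ΣR = 0.07694 K/W
ΔT = Q·ΣR = 227 × 0.07694 = 17.47 K
Heat flows outward, so T_out = T_in − ΔT = 21.2 − 17.47 = 3.73 °C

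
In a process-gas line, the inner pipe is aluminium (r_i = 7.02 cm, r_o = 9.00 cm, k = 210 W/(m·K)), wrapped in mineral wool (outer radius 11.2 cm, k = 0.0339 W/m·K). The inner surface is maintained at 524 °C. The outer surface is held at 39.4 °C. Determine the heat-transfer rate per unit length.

Treat each layer as a resistance in series:
  R'_aluminium = ln(0.0900/0.0702)/(2πk) = 0.2485/(2π·210) = 1.883×10^-4 m·K/W
  R'_mineral wool = ln(0.112/0.0900)/(2πk) = 0.2187/(2π·0.0339) = 1.027 m·K/W
ΣR = 1.883×10^-4 + 1.027 = 1.027 m·K/W
Q' = ΔT/ΣR = (524 °C − 39.4 °C)/1.027 = 472 W/m

Q' = 472 W/m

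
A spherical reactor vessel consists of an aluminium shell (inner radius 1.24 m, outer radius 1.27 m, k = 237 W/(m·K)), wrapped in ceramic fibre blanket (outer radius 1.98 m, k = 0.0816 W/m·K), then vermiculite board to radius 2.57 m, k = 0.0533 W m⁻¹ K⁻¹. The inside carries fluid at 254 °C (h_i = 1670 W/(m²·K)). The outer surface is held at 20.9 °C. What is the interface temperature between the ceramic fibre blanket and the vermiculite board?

Resistance network (inner→outer):
  R_conv,in = 1/(4πr²h) = 1/(4π·1.24²·1670) = 3.099×10^-5 K/W
  R_aluminium = (1/1.24 − 1/1.27)/(4πk) = 0.01905/(4π·237) = 6.396×10^-6 K/W
  R_ceramic fibre blanket = (1/1.27 − 1/1.98)/(4πk) = 0.2824/(4π·0.0816) = 0.2754 K/W
  R_vermiculite board = (1/1.98 − 1/2.57)/(4πk) = 0.1159/(4π·0.0533) = 0.1731 K/W
ΣR = 3.099×10^-5 + 6.396×10^-6 + 0.2754 + 0.1731 = 0.4485 K/W
Q = ΔT/ΣR = (254 °C − 20.9 °C)/0.4485 = 519.7 W
From the inner boundary to the ceramic fibre blanket/vermiculite board interface, ΣR_partial = 0.2754 K/W.
T_interface = T_in − Q·ΣR_partial = 254 °C − (519.7)(0.2754) = 111 °C

T = 111 °C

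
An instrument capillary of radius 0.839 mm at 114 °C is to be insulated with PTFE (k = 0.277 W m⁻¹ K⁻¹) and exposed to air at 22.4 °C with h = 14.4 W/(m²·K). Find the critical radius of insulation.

r_cr = 1.92 cm

For a cylinder, r_cr = k_ins/h = 0.277/14.4 = 0.0192 m = 1.92 cm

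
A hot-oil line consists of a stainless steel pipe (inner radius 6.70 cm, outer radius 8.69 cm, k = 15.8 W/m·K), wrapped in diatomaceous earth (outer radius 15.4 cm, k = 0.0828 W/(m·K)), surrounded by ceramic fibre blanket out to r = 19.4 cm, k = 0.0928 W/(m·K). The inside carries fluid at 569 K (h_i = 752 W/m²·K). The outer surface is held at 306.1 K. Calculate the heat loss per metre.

Q' = 175 W/m

Resistance network (inner→outer):
  R'_conv,in = 1/(2πr h) = 1/(2π·0.0670·752) = 0.003159 m·K/W
  R'_stainless steel = ln(0.0869/0.0670)/(2πk) = 0.2601/(2π·15.8) = 0.002620 m·K/W
  R'_diatomaceous earth = ln(0.154/0.0869)/(2πk) = 0.5722/(2π·0.0828) = 1.100 m·K/W
  R'_ceramic fibre blanket = ln(0.194/0.154)/(2πk) = 0.2309/(2π·0.0928) = 0.3960 m·K/W
ΣR = 0.003159 + 0.002620 + 1.100 + 0.3960 = 1.502 m·K/W
Q' = ΔT/ΣR = (569 K − 306.1 K)/1.502 = 175 W/m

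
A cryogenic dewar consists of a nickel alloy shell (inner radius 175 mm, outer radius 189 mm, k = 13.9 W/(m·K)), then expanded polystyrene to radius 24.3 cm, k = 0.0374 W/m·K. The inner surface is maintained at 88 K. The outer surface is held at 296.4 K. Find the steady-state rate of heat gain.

Q = 83.2 W

Treat each layer as a resistance in series:
  R_nickel alloy = (1/0.175 − 1/0.189)/(4πk) = 0.4233/(4π·13.9) = 0.002423 K/W
  R_expanded polystyrene = (1/0.189 − 1/0.243)/(4πk) = 1.176/(4π·0.0374) = 2.502 K/W
ΣR = 0.002423 + 2.502 = 2.504 K/W
Q = ΔT/ΣR = (88 K − 296.4 K)/2.504 = -83.2 W
(Negative Q ⇒ heat flows inward; heat gain = 83.2 W.)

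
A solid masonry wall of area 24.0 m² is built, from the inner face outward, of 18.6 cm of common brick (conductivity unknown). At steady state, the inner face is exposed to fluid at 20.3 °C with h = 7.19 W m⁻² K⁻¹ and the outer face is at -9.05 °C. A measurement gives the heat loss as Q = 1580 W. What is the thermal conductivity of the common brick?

k = 0.606 W/m·K

ΣR = ΔT/Q = |20.3 − -9.05|/1580 = 0.01858 K/W
Known resistances:
  R_conv,in = 1/(hA) = 1/(7.19·24.0) = 0.005795 K/W
R_common brick = ΣR − ΣR_known = 0.01858 − 0.005795 = 0.01278 K/W
L/(kA) = 0.01278 ⇒ k = 0.186/(0.01278·24.0) = 0.606 W/m·K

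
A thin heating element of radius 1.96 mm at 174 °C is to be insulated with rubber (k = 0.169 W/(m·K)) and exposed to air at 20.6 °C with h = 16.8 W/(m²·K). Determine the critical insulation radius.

r_cr = 1.01 cm

For a cylinder, r_cr = k_ins/h = 0.169/16.8 = 0.0101 m = 1.01 cm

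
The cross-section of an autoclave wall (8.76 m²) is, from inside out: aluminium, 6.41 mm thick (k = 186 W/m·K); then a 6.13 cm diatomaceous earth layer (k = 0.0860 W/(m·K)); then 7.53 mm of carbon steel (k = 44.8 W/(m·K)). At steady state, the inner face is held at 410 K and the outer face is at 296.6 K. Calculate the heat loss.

Treat each layer as a resistance in series:
  R_aluminium = L/(kA) = 0.00641/(186·8.76) = 3.934×10^-6 K/W
  R_diatomaceous earth = L/(kA) = 0.0613/(0.0860·8.76) = 0.08137 K/W
  R_carbon steel = L/(kA) = 0.00753/(44.8·8.76) = 1.919×10^-5 K/W
ΣR = 3.934×10^-6 + 0.08137 + 1.919×10^-5 = 0.08139 K/W
Q = ΔT/ΣR = (410 K − 296.6 K)/0.08139 = 1390 W

Q = 1390 W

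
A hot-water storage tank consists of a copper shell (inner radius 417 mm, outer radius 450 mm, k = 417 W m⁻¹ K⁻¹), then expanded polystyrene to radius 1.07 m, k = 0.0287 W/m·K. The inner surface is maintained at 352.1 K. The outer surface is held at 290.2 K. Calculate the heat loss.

Series thermal resistances, inner to outer:
  R_copper = (1/0.417 − 1/0.450)/(4πk) = 0.1759/(4π·417) = 3.356×10^-5 K/W
  R_expanded polystyrene = (1/0.450 − 1/1.07)/(4πk) = 1.288/(4π·0.0287) = 3.570 K/W
ΣR = 3.356×10^-5 + 3.570 = 3.570 K/W
Q = ΔT/ΣR = (352.1 K − 290.2 K)/3.570 = 17.3 W

Q = 17.3 W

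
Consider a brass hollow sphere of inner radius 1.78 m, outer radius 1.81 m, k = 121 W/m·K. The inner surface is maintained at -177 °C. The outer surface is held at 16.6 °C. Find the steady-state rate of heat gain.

Q = 31600 kW

Q = 4πk·ΔT/(1/r₁ − 1/r₂) = 4π × 121 × 193.6 / (1/1.78 − 1/1.81) = 3.16×10^7 W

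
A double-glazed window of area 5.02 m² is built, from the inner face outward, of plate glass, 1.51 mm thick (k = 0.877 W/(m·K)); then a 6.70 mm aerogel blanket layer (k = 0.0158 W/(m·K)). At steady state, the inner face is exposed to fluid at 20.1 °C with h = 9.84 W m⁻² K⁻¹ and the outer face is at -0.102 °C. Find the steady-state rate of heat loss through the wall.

Treat each layer as a resistance in series:
  R_conv,in = 1/(hA) = 1/(9.84·5.02) = 0.02024 K/W
  R_plate glass = L/(kA) = 0.00151/(0.877·5.02) = 3.430×10^-4 K/W
  R_aerogel blanket = L/(kA) = 0.00670/(0.0158·5.02) = 0.08447 K/W
ΣR = 0.02024 + 3.430×10^-4 + 0.08447 = 0.1051 K/W
Q = ΔT/ΣR = (20.1 °C − -0.102 °C)/0.1051 = 192 W

Q = 192 W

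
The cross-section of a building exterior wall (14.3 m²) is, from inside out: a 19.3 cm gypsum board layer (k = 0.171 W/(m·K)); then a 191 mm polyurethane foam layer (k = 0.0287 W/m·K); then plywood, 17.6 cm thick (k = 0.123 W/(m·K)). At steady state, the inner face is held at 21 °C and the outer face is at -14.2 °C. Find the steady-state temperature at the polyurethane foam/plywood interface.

T = -8.73 °C

Series thermal resistances, inner to outer:
  R_gypsum board = L/(kA) = 0.193/(0.171·14.3) = 0.07893 K/W
  R_polyurethane foam = L/(kA) = 0.191/(0.0287·14.3) = 0.4654 K/W
  R_plywood = L/(kA) = 0.176/(0.123·14.3) = 0.1001 K/W
ΣR = 0.07893 + 0.4654 + 0.1001 = 0.6444 K/W
Q = ΔT/ΣR = (21 °C − -14.2 °C)/0.6444 = 54.62 W
From the inner boundary to the polyurethane foam/plywood interface, ΣR_partial = 0.5443 K/W.
T_interface = T_in − Q·ΣR_partial = 21 °C − (54.62)(0.5443) = -8.73 °C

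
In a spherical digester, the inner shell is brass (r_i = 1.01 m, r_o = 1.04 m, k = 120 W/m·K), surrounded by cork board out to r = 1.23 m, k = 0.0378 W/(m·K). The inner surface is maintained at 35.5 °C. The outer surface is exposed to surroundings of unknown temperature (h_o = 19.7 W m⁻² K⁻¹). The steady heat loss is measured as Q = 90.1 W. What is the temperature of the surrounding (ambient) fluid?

Sum the resistances:
  R_brass = (1/1.01 − 1/1.04)/(4πk) = 0.02856/(4π·120) = 1.894×10^-5 K/W
  R_cork board = (1/1.04 − 1/1.23)/(4πk) = 0.1485/(4π·0.0378) = 0.3127 K/W
  R_conv,out = 1/(4πr²h) = 1/(4π·1.23²·19.7) = 0.002670 K/W
ΣR = 0.3154 K/W
ΔT = Q·ΣR = 90.1 × 0.3154 = 28.42 K
Heat flows outward, so T_out = T_in − ΔT = 35.5 − 28.42 = 7.08 °C

T_out = 7.08 °C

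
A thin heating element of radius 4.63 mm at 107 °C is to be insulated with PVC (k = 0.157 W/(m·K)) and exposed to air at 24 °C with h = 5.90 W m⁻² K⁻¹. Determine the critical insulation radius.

r_cr = 2.66 cm

For a cylinder, r_cr = k_ins/h = 0.157/5.90 = 0.0266 m = 2.66 cm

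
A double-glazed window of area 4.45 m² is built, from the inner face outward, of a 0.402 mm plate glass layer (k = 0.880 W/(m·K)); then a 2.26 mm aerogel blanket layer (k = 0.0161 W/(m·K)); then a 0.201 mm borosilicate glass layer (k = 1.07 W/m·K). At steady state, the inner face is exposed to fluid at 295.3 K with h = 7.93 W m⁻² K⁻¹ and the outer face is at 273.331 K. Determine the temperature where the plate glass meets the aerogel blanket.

T = 284.9 K

Series thermal resistances, inner to outer:
  R_conv,in = 1/(hA) = 1/(7.93·4.45) = 0.02834 K/W
  R_plate glass = L/(kA) = 4.02×10^-4/(0.880·4.45) = 1.027×10^-4 K/W
  R_aerogel blanket = L/(kA) = 0.00226/(0.0161·4.45) = 0.03154 K/W
  R_borosilicate glass = L/(kA) = 2.01×10^-4/(1.07·4.45) = 4.221×10^-5 K/W
ΣR = 0.02834 + 1.027×10^-4 + 0.03154 + 4.221×10^-5 = 0.06002 K/W
Q = ΔT/ΣR = (295.3 K − 273.331 K)/0.06002 = 366.0 W
From the inner boundary to the plate glass/aerogel blanket interface, ΣR_partial = 0.02844 K/W.
T_interface = T_in − Q·ΣR_partial = 295.3 K − (366.0)(0.02844) = 284.9 K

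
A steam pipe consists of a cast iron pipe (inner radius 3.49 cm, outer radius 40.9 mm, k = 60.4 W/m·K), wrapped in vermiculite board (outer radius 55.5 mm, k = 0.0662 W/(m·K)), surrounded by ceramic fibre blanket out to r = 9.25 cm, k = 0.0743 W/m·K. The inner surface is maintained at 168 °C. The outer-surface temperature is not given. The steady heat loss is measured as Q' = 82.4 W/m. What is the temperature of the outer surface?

Series resistances:
  R'_cast iron = ln(0.0409/0.0349)/(2πk) = 0.1586/(2π·60.4) = 4.180×10^-4 m·K/W
  R'_vermiculite board = ln(0.0555/0.0409)/(2πk) = 0.3053/(2π·0.0662) = 0.7339 m·K/W
  R'_ceramic fibre blanket = ln(0.0925/0.0555)/(2πk) = 0.5108/(2π·0.0743) = 1.094 m·K/W
ΣR = 1.829 m·K/W
ΔT = Q'·ΣR = 82.4 × 1.829 = 150.7 K
Heat flows outward, so T_out = T_in − ΔT = 168 − 150.7 = 17.3 °C

T_out = 17.3 °C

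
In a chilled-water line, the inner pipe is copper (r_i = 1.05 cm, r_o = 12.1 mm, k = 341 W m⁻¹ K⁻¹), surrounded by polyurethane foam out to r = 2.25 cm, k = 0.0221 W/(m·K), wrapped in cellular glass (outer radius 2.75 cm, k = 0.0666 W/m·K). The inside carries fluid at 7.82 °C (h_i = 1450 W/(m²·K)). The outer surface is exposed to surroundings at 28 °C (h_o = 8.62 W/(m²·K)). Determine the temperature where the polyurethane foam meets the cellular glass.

Resistance network (inner→outer):
  R'_conv,in = 1/(2πr h) = 1/(2π·0.0105·1450) = 0.01045 m·K/W
  R'_copper = ln(0.0121/0.0105)/(2πk) = 0.1418/(2π·341) = 6.620×10^-5 m·K/W
  R'_polyurethane foam = ln(0.0225/0.0121)/(2πk) = 0.6203/(2π·0.0221) = 4.467 m·K/W
  R'_cellular glass = ln(0.0275/0.0225)/(2πk) = 0.2007/(2π·0.0666) = 0.4795 m·K/W
  R'_conv,out = 1/(2πr h) = 1/(2π·0.0275·8.62) = 0.6714 m·K/W
ΣR = 0.01045 + 6.620×10^-5 + 4.467 + 0.4795 + 0.6714 = 5.628 m·K/W
Q' = ΔT/ΣR = (7.82 °C − 28 °C)/5.628 = -3.586 W/m
From the inner boundary to the polyurethane foam/cellular glass interface, ΣR_partial = 4.478 m·K/W.
T_interface = T_in − Q'·ΣR_partial = 7.82 °C − (-3.586)(4.478) = 23.9 °C

T = 23.9 °C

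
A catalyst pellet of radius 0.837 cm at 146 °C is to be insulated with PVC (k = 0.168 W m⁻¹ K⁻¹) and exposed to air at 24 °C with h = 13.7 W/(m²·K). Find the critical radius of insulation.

For a sphere, r_cr = 2k_ins/h = 2·0.168/13.7 = 0.0245 m = 2.45 cm

r_cr = 2.45 cm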